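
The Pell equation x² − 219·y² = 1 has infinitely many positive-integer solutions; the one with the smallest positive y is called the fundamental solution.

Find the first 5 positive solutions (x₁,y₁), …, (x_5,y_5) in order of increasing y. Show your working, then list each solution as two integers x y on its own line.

74 5
10951 740
1620674 109515
239848801 16207480
35496001874 2398597525

d=219: √d = [14; 1,3,1,28] (ℓ=4, even), read p_3/q_3
i=0: a=14 ⇒ p=14, q=1
…
i=2: a=3 ⇒ p=59, q=4
i=3: a=1 ⇒ p=74, q=5
fundamental: x₁=74, y₁=5  (since 5476 − 219·25 = 1)
n=2: (74,5)∘(74,5) = (74·74+219·5·5, 74·5+5·74) = (10951,740)
n=3: (10951,740)∘(74,5) = (74·10951+219·5·740, 74·740+5·10951) = (1620674,109515)
n=4: (1620674,109515)∘(74,5) = (74·1620674+219·5·109515, 74·109515+5·1620674) = (239848801,16207480)
n=5: (239848801,16207480)∘(74,5) = (74·239848801+219·5·16207480, 74·16207480+5·239848801) = (35496001874,2398597525)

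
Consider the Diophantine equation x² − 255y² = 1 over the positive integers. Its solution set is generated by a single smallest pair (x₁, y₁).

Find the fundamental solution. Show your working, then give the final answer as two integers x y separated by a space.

16 1

[15; 1,30] for √255; ℓ=2 ⇒ convergent index 1
i=0: a=15 ⇒ p=15, q=1
i=1: a=1 ⇒ p=16, q=1
fundamental: x₁=16, y₁=1  (since 256 − 255·1 = 1)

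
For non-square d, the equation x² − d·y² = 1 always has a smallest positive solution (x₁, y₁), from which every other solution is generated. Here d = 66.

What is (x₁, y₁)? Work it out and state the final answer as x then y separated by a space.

d=66: √d = [8; 8,16] (ℓ=2, even), read p_1/q_1
a_0=8:  p_0=8·1+0=8,  q_0=8·0+1=1
a_1=8:  p_1=8·8+1=65,  q_1=8·1+0=8
fundamental: x₁=65, y₁=8  (since 4225 − 66·64 = 1)

65 8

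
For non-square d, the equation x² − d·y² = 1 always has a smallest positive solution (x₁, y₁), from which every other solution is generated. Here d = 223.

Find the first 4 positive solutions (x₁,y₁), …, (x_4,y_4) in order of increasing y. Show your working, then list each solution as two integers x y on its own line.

√223 → a₀=14, period (1,13,1,28); ℓ=4 even so k=3
a_0=14:  p_0=14·1+0=14,  q_0=14·0+1=1
…
a_2=13:  p_2=13·15+14=209,  q_2=13·1+1=14
a_3=1:  p_3=1·209+15=224,  q_3=1·14+1=15
(x₁, y₁) = (224, 15);  224² − 223·15² = 1 ✓
k=2:  x_2 = 224·224+223·15·15 = 100351,  y_2 = 224·15+15·224 = 6720
k=3:  x_3 = 224·100351+223·15·6720 = 44957024,  y_3 = 224·6720+15·100351 = 3010545
k=4:  x_4 = 224·44957024+223·15·3010545 = 20140646401,  y_4 = 224·3010545+15·44957024 = 1348717440

224 15
100351 6720
44957024 3010545
20140646401 1348717440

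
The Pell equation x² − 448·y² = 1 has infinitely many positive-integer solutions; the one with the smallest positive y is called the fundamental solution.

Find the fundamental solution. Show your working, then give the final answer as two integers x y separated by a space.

√448 = [21; 6,42, …], period ℓ=2 (even) → k=1
a_0=21:  p_0=21·1+0=21,  q_0=21·0+1=1
a_1=6:  p_1=6·21+1=127,  q_1=6·1+0=6
→ (127, 6).  Check: 127²=16129, 448·6²=16128, difference 1.

127 6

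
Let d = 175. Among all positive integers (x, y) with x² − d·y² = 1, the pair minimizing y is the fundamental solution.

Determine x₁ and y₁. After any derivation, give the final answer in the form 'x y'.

d=175: √d = [13; 4,2,1,2,4,26] (ℓ=6, even), read p_5/q_5
k=0  a_k=13  p_k/q_k = 13/1
…
k=3  a_k=1  p_k/q_k = 172/13
k=4  a_k=2  p_k/q_k = 463/35
k=5  a_k=4  p_k/q_k = 2024/153
(x₁, y₁) = (2024, 153);  2024² − 175·153² = 1 ✓

2024 153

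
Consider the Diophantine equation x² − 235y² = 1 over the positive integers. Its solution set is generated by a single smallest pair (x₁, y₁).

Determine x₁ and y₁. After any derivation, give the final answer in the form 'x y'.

46 3

d=235: √d = [15; 3,30] (ℓ=2, even), read p_1/q_1
k=0  a_k=15  p_k/q_k = 15/1
k=1  a_k=3  p_k/q_k = 46/3
(x₁, y₁) = (46, 3);  46² − 235·3² = 1 ✓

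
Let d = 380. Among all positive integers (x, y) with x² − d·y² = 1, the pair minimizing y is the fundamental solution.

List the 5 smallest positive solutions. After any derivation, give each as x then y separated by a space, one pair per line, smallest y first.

[19; 2,38] for √380; ℓ=2 ⇒ convergent index 1
step 0: (19, 1)  from 19·(1,0) + (0,1)
step 1: (39, 2)  from 2·(19,1) + (1,0)
fundamental: x₁=39, y₁=2  (since 1521 − 380·4 = 1)
n=2: (39,2)∘(39,2) = (39·39+380·2·2, 39·2+2·39) = (3041,156)
n=3: (3041,156)∘(39,2) = (39·3041+380·2·156, 39·156+2·3041) = (237159,12166)
n=4: (237159,12166)∘(39,2) = (39·237159+380·2·12166, 39·12166+2·237159) = (18495361,948792)
n=5: (18495361,948792)∘(39,2) = (39·18495361+380·2·948792, 39·948792+2·18495361) = (1442400999,73993610)

39 2
3041 156
237159 12166
18495361 948792
1442400999 73993610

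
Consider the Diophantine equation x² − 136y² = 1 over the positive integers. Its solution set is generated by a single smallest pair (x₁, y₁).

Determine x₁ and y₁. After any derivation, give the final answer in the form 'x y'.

√136 = [11; 1,1,1,22, …], period ℓ=4 (even) → k=3
i=0: a=11 ⇒ p=11, q=1
…
i=2: a=1 ⇒ p=23, q=2
i=3: a=1 ⇒ p=35, q=3
(x₁, y₁) = (35, 3);  35² − 136·3² = 1 ✓

35 3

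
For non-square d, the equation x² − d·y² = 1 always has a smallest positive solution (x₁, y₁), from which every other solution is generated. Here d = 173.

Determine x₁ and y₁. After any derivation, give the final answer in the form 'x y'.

√173 = [13; 6,1,1,6,26, …], period ℓ=5 (odd) → k=9
step 0: (13, 1)  from 13·(1,0) + (0,1)
…
step 2: (92, 7)  from 1·(79,6) + (13,1)
…
step 5: (29239, 2223)  from 26·(1118,85) + (171,13)
step 6: (176552, 13423)  from 6·(29239,2223) + (1118,85)
step 7: (205791, 15646)  from 1·(176552,13423) + (29239,2223)
step 8: (382343, 29069)  from 1·(205791,15646) + (176552,13423)
step 9: (2499849, 190060)  from 6·(382343,29069) + (205791,15646)
→ (2499849, 190060).  Check: 2499849²=6249245022801, 173·190060²=6249245022800, difference 1.

2499849 190060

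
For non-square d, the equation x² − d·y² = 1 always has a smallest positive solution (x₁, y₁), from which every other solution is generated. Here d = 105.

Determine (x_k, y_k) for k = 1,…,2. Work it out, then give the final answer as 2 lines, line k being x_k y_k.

√105 → a₀=10, period (4,20); ℓ=2 even so k=1
a_0=10:  p_0=10·1+0=10,  q_0=10·0+1=1
a_1=4:  p_1=4·10+1=41,  q_1=4·1+0=4
→ (41, 4).  Check: 41²=1681, 105·4²=1680, difference 1.
(41+4√105)^2 = 3361 + 328√105

41 4
3361 328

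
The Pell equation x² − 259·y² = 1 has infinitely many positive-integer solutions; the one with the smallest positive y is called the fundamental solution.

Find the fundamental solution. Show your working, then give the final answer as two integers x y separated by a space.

847225 52644

[16; 10,1,2,3,4,3,2,1,10,32] for √259; ℓ=10 ⇒ convergent index 9
k=0  a_k=16  p_k/q_k = 16/1
…
k=2  a_k=1  p_k/q_k = 177/11
…
k=5  a_k=4  p_k/q_k = 7403/460
k=6  a_k=3  p_k/q_k = 23931/1487
…
k=8  a_k=1  p_k/q_k = 79196/4921
k=9  a_k=10  p_k/q_k = 847225/52644
(x₁, y₁) = (847225, 52644);  847225² − 259·52644² = 1 ✓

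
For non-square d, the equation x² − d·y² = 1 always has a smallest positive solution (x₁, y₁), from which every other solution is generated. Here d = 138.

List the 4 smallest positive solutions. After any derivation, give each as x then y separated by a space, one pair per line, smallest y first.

[11; 1,2,1,22] for √138; ℓ=4 ⇒ convergent index 3
a_0=11:  p_0=11·1+0=11,  q_0=11·0+1=1
…
a_2=2:  p_2=2·12+11=35,  q_2=2·1+1=3
a_3=1:  p_3=1·35+12=47,  q_3=1·3+1=4
→ (47, 4).  Check: 47²=2209, 138·4²=2208, difference 1.
(47+4√138)^2 = 4417 + 376√138
(47+4√138)^3 = 415151 + 35340√138
(47+4√138)^4 = 39019777 + 3321584√138

47 4
4417 376
415151 35340
39019777 3321584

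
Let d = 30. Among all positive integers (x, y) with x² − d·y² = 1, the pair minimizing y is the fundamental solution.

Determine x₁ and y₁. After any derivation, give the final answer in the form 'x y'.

11 2

√30 → a₀=5, period (2,10); ℓ=2 even so k=1
a_0=5:  p_0=5·1+0=5,  q_0=5·0+1=1
a_1=2:  p_1=2·5+1=11,  q_1=2·1+0=2
→ (11, 2).  Check: 11²=121, 30·2²=120, difference 1.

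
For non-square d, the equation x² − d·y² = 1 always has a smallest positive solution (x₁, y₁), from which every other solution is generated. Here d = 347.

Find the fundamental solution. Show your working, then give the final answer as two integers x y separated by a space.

√347 → a₀=18, period (1,1,1,2,4,…,1,1,36); ℓ=14 even so k=13
a_0=18:  p_0=18·1+0=18,  q_0=18·0+1=1
a_1=1:  p_1=1·18+1=19,  q_1=1·1+0=1
a_2=1:  p_2=1·19+18=37,  q_2=1·1+1=2
a_3=1:  p_3=1·37+19=56,  q_3=1·2+1=3
a_4=2:  p_4=2·56+37=149,  q_4=2·3+2=8
…
a_6=1:  p_6=1·652+149=801,  q_6=1·35+8=43
…
a_8=1:  p_8=1·14269+801=15070,  q_8=1·766+43=809
a_9=4:  p_9=4·15070+14269=74549,  q_9=4·809+766=4002
a_10=2:  p_10=2·74549+15070=164168,  q_10=2·4002+809=8813
…
a_12=1:  p_12=1·238717+164168=402885,  q_12=1·12815+8813=21628
a_13=1:  p_13=1·402885+238717=641602,  q_13=1·21628+12815=34443
(x₁, y₁) = (641602, 34443);  641602² − 347·34443² = 1 ✓

641602 34443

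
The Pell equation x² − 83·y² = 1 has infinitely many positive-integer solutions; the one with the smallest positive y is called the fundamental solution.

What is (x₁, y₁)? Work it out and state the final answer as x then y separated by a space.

82 9

√83 → a₀=9, period (9,18); ℓ=2 even so k=1
step 0: (9, 1)  from 9·(1,0) + (0,1)
step 1: (82, 9)  from 9·(9,1) + (1,0)
(x₁, y₁) = (82, 9);  82² − 83·9² = 1 ✓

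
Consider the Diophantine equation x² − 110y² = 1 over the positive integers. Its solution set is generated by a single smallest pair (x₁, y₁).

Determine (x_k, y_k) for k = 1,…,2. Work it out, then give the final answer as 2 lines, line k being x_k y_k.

[10; 2,20] for √110; ℓ=2 ⇒ convergent index 1
a_0=10:  p_0=10·1+0=10,  q_0=10·0+1=1
a_1=2:  p_1=2·10+1=21,  q_1=2·1+0=2
→ (21, 2).  Check: 21²=441, 110·2²=440, difference 1.
(x_2, y_2) = (21·21 + 110·2·2, 21·2 + 2·21) = (881, 84)

21 2
881 84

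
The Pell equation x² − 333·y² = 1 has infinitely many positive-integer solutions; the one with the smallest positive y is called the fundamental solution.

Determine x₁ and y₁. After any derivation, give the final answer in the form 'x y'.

73 4

d=333: √d = [18; 4,36] (ℓ=2, even), read p_1/q_1
k=0  a_k=18  p_k/q_k = 18/1
k=1  a_k=4  p_k/q_k = 73/4
(x₁, y₁) = (73, 4);  73² − 333·4² = 1 ✓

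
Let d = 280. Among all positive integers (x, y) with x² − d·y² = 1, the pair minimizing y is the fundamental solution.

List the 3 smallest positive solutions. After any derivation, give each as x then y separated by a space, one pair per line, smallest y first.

√280 → a₀=16, period (1,2,1,2,1,32); ℓ=6 even so k=5
a_0=16:  p_0=16·1+0=16,  q_0=16·0+1=1
a_1=1:  p_1=1·16+1=17,  q_1=1·1+0=1
a_2=2:  p_2=2·17+16=50,  q_2=2·1+1=3
a_3=1:  p_3=1·50+17=67,  q_3=1·3+1=4
a_4=2:  p_4=2·67+50=184,  q_4=2·4+3=11
a_5=1:  p_5=1·184+67=251,  q_5=1·11+4=15
→ (251, 15).  Check: 251²=63001, 280·15²=63000, difference 1.
(x_2, y_2) = (251·251 + 280·15·15, 251·15 + 15·251) = (126001, 7530)
(x_3, y_3) = (251·126001 + 280·15·7530, 251·7530 + 15·126001) = (63252251, 3780045)

251 15
126001 7530
63252251 3780045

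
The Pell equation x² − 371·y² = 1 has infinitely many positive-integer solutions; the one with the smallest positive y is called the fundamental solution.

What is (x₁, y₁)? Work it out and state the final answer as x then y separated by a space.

1695 88

√371 → a₀=19, period (3,1,4,1,3,38); ℓ=6 even so k=5
a_0=19:  p_0=19·1+0=19,  q_0=19·0+1=1
…
a_4=1:  p_4=1·366+77=443,  q_4=1·19+4=23
a_5=3:  p_5=3·443+366=1695,  q_5=3·23+19=88
(x₁, y₁) = (1695, 88);  1695² − 371·88² = 1 ✓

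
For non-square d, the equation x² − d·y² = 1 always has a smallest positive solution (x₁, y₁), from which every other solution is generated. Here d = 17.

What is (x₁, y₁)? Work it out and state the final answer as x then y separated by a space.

33 8

d=17: √d = [4; 8] (ℓ=1, odd), read p_1/q_1
a_0=4:  p_0=4·1+0=4,  q_0=4·0+1=1
a_1=8:  p_1=8·4+1=33,  q_1=8·1+0=8
(x₁, y₁) = (33, 8);  33² − 17·8² = 1 ✓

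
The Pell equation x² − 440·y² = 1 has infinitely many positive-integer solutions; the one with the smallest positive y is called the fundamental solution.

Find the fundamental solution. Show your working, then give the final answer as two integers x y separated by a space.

√440 → a₀=20, period (1,40); ℓ=2 even so k=1
k=0  a_k=20  p_k/q_k = 20/1
k=1  a_k=1  p_k/q_k = 21/1
fundamental: x₁=21, y₁=1  (since 441 − 440·1 = 1)

21 1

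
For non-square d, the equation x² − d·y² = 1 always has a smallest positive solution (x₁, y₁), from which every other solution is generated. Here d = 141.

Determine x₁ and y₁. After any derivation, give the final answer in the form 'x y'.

95 8

√141 = [11; 1,6,1,22, …], period ℓ=4 (even) → k=3
a_0=11:  p_0=11·1+0=11,  q_0=11·0+1=1
a_1=1:  p_1=1·11+1=12,  q_1=1·1+0=1
a_2=6:  p_2=6·12+11=83,  q_2=6·1+1=7
a_3=1:  p_3=1·83+12=95,  q_3=1·7+1=8
fundamental: x₁=95, y₁=8  (since 9025 − 141·64 = 1)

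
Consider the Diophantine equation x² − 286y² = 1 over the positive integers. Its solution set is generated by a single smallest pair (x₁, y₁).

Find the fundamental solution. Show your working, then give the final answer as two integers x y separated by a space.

[16; 1,10,3,3,2,3,3,10,1,32] for √286; ℓ=10 ⇒ convergent index 9
step 0: (16, 1)  from 16·(1,0) + (0,1)
step 1: (17, 1)  from 1·(16,1) + (1,0)
step 2: (186, 11)  from 10·(17,1) + (16,1)
step 3: (575, 34)  from 3·(186,11) + (17,1)
step 4: (1911, 113)  from 3·(575,34) + (186,11)
step 5: (4397, 260)  from 2·(1911,113) + (575,34)
step 6: (15102, 893)  from 3·(4397,260) + (1911,113)
…
step 8: (512132, 30283)  from 10·(49703,2939) + (15102,893)
step 9: (561835, 33222)  from 1·(512132,30283) + (49703,2939)
fundamental: x₁=561835, y₁=33222  (since 315658567225 − 286·1103701284 = 1)

561835 33222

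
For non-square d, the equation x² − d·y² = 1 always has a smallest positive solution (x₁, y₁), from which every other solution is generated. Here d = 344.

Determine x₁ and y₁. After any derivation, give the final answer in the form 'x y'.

10405 561

d=344: √d = [18; 1,1,4,1,3,1,4,1,1,36] (ℓ=10, even), read p_9/q_9
step 0: (18, 1)  from 18·(1,0) + (0,1)
step 1: (19, 1)  from 1·(18,1) + (1,0)
step 2: (37, 2)  from 1·(19,1) + (18,1)
…
step 4: (204, 11)  from 1·(167,9) + (37,2)
…
step 6: (983, 53)  from 1·(779,42) + (204,11)
…
step 8: (5694, 307)  from 1·(4711,254) + (983,53)
step 9: (10405, 561)  from 1·(5694,307) + (4711,254)
fundamental: x₁=10405, y₁=561  (since 108264025 − 344·314721 = 1)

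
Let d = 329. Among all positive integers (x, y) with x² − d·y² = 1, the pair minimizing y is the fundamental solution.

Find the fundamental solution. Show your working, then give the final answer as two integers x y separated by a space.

[18; 7,4,2,1,1,4,1,1,2,4,7,36] for √329; ℓ=12 ⇒ convergent index 11
k=0  a_k=18  p_k/q_k = 18/1
k=1  a_k=7  p_k/q_k = 127/7
k=2  a_k=4  p_k/q_k = 526/29
k=3  a_k=2  p_k/q_k = 1179/65
…
k=6  a_k=4  p_k/q_k = 13241/730
k=7  a_k=1  p_k/q_k = 16125/889
k=8  a_k=1  p_k/q_k = 29366/1619
…
k=10  a_k=4  p_k/q_k = 328794/18127
k=11  a_k=7  p_k/q_k = 2376415/131016
(x₁, y₁) = (2376415, 131016);  2376415² − 329·131016² = 1 ✓

2376415 131016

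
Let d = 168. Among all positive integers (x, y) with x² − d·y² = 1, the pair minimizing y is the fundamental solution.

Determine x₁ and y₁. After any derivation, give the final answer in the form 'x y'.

[12; 1,24] for √168; ℓ=2 ⇒ convergent index 1
k=0  a_k=12  p_k/q_k = 12/1
k=1  a_k=1  p_k/q_k = 13/1
(x₁, y₁) = (13, 1);  13² − 168·1² = 1 ✓

13 1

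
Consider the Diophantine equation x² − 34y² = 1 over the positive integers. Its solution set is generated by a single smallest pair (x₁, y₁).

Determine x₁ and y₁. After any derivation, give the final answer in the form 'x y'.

√34 → a₀=5, period (1,4,1,10); ℓ=4 even so k=3
step 0: (5, 1)  from 5·(1,0) + (0,1)
step 1: (6, 1)  from 1·(5,1) + (1,0)
step 2: (29, 5)  from 4·(6,1) + (5,1)
step 3: (35, 6)  from 1·(29,5) + (6,1)
(x₁, y₁) = (35, 6);  35² − 34·6² = 1 ✓

35 6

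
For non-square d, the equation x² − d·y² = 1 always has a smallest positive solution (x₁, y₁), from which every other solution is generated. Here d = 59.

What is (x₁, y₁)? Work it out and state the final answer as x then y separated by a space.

[7; 1,2,7,2,1,14] for √59; ℓ=6 ⇒ convergent index 5
step 0: (7, 1)  from 7·(1,0) + (0,1)
…
step 2: (23, 3)  from 2·(8,1) + (7,1)
step 3: (169, 22)  from 7·(23,3) + (8,1)
step 4: (361, 47)  from 2·(169,22) + (23,3)
step 5: (530, 69)  from 1·(361,47) + (169,22)
→ (530, 69).  Check: 530²=280900, 59·69²=280899, difference 1.

530 69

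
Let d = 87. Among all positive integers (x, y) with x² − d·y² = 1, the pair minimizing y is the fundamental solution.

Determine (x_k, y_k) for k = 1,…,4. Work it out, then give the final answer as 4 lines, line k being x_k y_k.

28 3
1567 168
87724 9405
4910977 526512

d=87: √d = [9; 3,18] (ℓ=2, even), read p_1/q_1
i=0: a=9 ⇒ p=9, q=1
i=1: a=3 ⇒ p=28, q=3
→ (28, 3).  Check: 28²=784, 87·3²=783, difference 1.
k=2:  x_2 = 28·28+87·3·3 = 1567,  y_2 = 28·3+3·28 = 168
k=3:  x_3 = 28·1567+87·3·168 = 87724,  y_3 = 28·168+3·1567 = 9405
k=4:  x_4 = 28·87724+87·3·9405 = 4910977,  y_4 = 28·9405+3·87724 = 526512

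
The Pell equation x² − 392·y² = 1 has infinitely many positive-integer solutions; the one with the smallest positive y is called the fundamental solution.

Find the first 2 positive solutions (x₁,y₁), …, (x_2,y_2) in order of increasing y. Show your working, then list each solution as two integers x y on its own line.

99 5
19601 990

d=392: √d = [19; 1,3,1,38] (ℓ=4, even), read p_3/q_3
k=0  a_k=19  p_k/q_k = 19/1
k=1  a_k=1  p_k/q_k = 20/1
k=2  a_k=3  p_k/q_k = 79/4
k=3  a_k=1  p_k/q_k = 99/5
fundamental: x₁=99, y₁=5  (since 9801 − 392·25 = 1)
n=2: (99,5)∘(99,5) = (99·99+392·5·5, 99·5+5·99) = (19601,990)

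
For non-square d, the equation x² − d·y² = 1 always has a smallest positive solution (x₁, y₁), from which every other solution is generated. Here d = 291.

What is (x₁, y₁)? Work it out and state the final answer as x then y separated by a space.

√291 = [17; 17,34, …], period ℓ=2 (even) → k=1
step 0: (17, 1)  from 17·(1,0) + (0,1)
step 1: (290, 17)  from 17·(17,1) + (1,0)
→ (290, 17).  Check: 290²=84100, 291·17²=84099, difference 1.

290 17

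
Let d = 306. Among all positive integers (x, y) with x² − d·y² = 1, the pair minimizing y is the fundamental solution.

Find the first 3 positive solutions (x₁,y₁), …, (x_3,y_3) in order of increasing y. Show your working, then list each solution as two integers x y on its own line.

35 2
2449 140
171395 9798

[17; 2,34] for √306; ℓ=2 ⇒ convergent index 1
step 0: (17, 1)  from 17·(1,0) + (0,1)
step 1: (35, 2)  from 2·(17,1) + (1,0)
(x₁, y₁) = (35, 2);  35² − 306·2² = 1 ✓
k=2:  x_2 = 35·35+306·2·2 = 2449,  y_2 = 35·2+2·35 = 140
k=3:  x_3 = 35·2449+306·2·140 = 171395,  y_3 = 35·140+2·2449 = 9798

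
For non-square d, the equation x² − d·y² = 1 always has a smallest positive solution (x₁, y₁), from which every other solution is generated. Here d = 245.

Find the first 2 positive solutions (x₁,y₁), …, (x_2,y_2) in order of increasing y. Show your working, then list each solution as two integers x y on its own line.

d=245: √d = [15; 1,1,1,7,6,7,1,1,1,30] (ℓ=10, even), read p_9/q_9
i=0: a=15 ⇒ p=15, q=1
…
i=3: a=1 ⇒ p=47, q=3
i=4: a=7 ⇒ p=360, q=23
…
i=8: a=1 ⇒ p=33825, q=2161
i=9: a=1 ⇒ p=51841, q=3312
(x₁, y₁) = (51841, 3312);  51841² − 245·3312² = 1 ✓
(x_2, y_2) = (51841·51841 + 245·3312·3312, 51841·3312 + 3312·51841) = (5374978561, 343394784)

51841 3312
5374978561 343394784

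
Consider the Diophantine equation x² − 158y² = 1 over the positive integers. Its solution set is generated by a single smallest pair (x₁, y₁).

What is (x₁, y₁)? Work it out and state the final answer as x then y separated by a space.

7743 616

[12; 1,1,3,12,3,1,1,24] for √158; ℓ=8 ⇒ convergent index 7
a_0=12:  p_0=12·1+0=12,  q_0=12·0+1=1
…
a_2=1:  p_2=1·13+12=25,  q_2=1·1+1=2
a_3=3:  p_3=3·25+13=88,  q_3=3·2+1=7
a_4=12:  p_4=12·88+25=1081,  q_4=12·7+2=86
…
a_6=1:  p_6=1·3331+1081=4412,  q_6=1·265+86=351
a_7=1:  p_7=1·4412+3331=7743,  q_7=1·351+265=616
fundamental: x₁=7743, y₁=616  (since 59954049 − 158·379456 = 1)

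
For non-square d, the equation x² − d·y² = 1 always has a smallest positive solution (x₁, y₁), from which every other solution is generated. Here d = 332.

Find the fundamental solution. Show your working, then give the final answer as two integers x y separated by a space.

√332 → a₀=18, period (4,1,1,8,1,1,4,36); ℓ=8 even so k=7
k=0  a_k=18  p_k/q_k = 18/1
k=1  a_k=4  p_k/q_k = 73/4
k=2  a_k=1  p_k/q_k = 91/5
…
k=4  a_k=8  p_k/q_k = 1403/77
k=5  a_k=1  p_k/q_k = 1567/86
k=6  a_k=1  p_k/q_k = 2970/163
k=7  a_k=4  p_k/q_k = 13447/738
(x₁, y₁) = (13447, 738);  13447² − 332·738² = 1 ✓

13447 738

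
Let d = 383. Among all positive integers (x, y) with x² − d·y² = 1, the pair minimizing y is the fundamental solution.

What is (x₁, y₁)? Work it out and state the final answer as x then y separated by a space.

d=383: √d = [19; 1,1,3,19,3,1,1,38] (ℓ=8, even), read p_7/q_7
step 0: (19, 1)  from 19·(1,0) + (0,1)
step 1: (20, 1)  from 1·(19,1) + (1,0)
step 2: (39, 2)  from 1·(20,1) + (19,1)
…
step 6: (10705, 547)  from 1·(8063,412) + (2642,135)
step 7: (18768, 959)  from 1·(10705,547) + (8063,412)
(x₁, y₁) = (18768, 959);  18768² − 383·959² = 1 ✓

18768 959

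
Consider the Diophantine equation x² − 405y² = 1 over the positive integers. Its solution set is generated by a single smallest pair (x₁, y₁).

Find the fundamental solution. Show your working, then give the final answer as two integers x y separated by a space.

√405 → a₀=20, period (8,40); ℓ=2 even so k=1
k=0  a_k=20  p_k/q_k = 20/1
k=1  a_k=8  p_k/q_k = 161/8
(x₁, y₁) = (161, 8);  161² − 405·8² = 1 ✓

161 8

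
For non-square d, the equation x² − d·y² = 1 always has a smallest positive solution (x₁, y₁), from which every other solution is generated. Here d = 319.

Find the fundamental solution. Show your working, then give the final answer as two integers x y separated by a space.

√319 → a₀=17, period (1,6,5,1,4,…,6,1,34); ℓ=14 even so k=13
a_0=17:  p_0=17·1+0=17,  q_0=17·0+1=1
…
a_2=6:  p_2=6·18+17=125,  q_2=6·1+1=7
a_3=5:  p_3=5·125+18=643,  q_3=5·7+1=36
…
a_5=4:  p_5=4·768+643=3715,  q_5=4·43+36=208
…
a_12=6:  p_12=6·1798881+309613=11102899,  q_12=6·100718+17335=621643
a_13=1:  p_13=1·11102899+1798881=12901780,  q_13=1·621643+100718=722361
→ (12901780, 722361).  Check: 12901780²=166455927168400, 319·722361²=166455927168399, difference 1.

12901780 722361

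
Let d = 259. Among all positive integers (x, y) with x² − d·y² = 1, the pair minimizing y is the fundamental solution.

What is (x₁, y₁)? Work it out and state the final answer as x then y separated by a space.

847225 52644

[16; 10,1,2,3,4,3,2,1,10,32] for √259; ℓ=10 ⇒ convergent index 9
i=0: a=16 ⇒ p=16, q=1
i=1: a=10 ⇒ p=161, q=10
i=2: a=1 ⇒ p=177, q=11
i=3: a=2 ⇒ p=515, q=32
i=4: a=3 ⇒ p=1722, q=107
i=5: a=4 ⇒ p=7403, q=460
…
i=8: a=1 ⇒ p=79196, q=4921
i=9: a=10 ⇒ p=847225, q=52644
→ (847225, 52644).  Check: 847225²=717790200625, 259·52644²=717790200624, difference 1.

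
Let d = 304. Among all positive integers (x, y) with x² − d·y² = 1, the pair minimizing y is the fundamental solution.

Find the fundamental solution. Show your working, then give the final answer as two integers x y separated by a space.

57799 3315

√304 = [17; 2,3,2,1,1,1,1,1,2,3,2,34, …], period ℓ=12 (even) → k=11
step 0: (17, 1)  from 17·(1,0) + (0,1)
…
step 3: (279, 16)  from 2·(122,7) + (35,2)
step 4: (401, 23)  from 1·(279,16) + (122,7)
step 5: (680, 39)  from 1·(401,23) + (279,16)
step 6: (1081, 62)  from 1·(680,39) + (401,23)
step 7: (1761, 101)  from 1·(1081,62) + (680,39)
…
step 9: (7445, 427)  from 2·(2842,163) + (1761,101)
step 10: (25177, 1444)  from 3·(7445,427) + (2842,163)
step 11: (57799, 3315)  from 2·(25177,1444) + (7445,427)
fundamental: x₁=57799, y₁=3315  (since 3340724401 − 304·10989225 = 1)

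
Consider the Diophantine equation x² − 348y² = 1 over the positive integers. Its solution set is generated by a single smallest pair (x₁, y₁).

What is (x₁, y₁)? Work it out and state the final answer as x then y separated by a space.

1567 84

√348 = [18; 1,1,1,8,1,1,1,36, …], period ℓ=8 (even) → k=7
a_0=18:  p_0=18·1+0=18,  q_0=18·0+1=1
a_1=1:  p_1=1·18+1=19,  q_1=1·1+0=1
…
a_6=1:  p_6=1·541+485=1026,  q_6=1·29+26=55
a_7=1:  p_7=1·1026+541=1567,  q_7=1·55+29=84
fundamental: x₁=1567, y₁=84  (since 2455489 − 348·7056 = 1)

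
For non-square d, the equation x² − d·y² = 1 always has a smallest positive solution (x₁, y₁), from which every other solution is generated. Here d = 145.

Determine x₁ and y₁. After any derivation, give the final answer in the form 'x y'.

d=145: √d = [12; 24] (ℓ=1, odd), read p_1/q_1
k=0  a_k=12  p_k/q_k = 12/1
k=1  a_k=24  p_k/q_k = 289/24
(x₁, y₁) = (289, 24);  289² − 145·24² = 1 ✓

289 24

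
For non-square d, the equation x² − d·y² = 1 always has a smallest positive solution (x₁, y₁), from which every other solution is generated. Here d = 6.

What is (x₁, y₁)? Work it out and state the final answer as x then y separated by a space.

√6 → a₀=2, period (2,4); ℓ=2 even so k=1
step 0: (2, 1)  from 2·(1,0) + (0,1)
step 1: (5, 2)  from 2·(2,1) + (1,0)
→ (5, 2).  Check: 5²=25, 6·2²=24, difference 1.

5 2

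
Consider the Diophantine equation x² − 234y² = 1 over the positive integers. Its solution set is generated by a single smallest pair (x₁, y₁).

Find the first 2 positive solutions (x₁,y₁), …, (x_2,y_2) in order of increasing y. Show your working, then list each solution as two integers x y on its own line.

√234 → a₀=15, period (3,2,1,2,1,2,3,30); ℓ=8 even so k=7
step 0: (15, 1)  from 15·(1,0) + (0,1)
…
step 3: (153, 10)  from 1·(107,7) + (46,3)
step 4: (413, 27)  from 2·(153,10) + (107,7)
…
step 6: (1545, 101)  from 2·(566,37) + (413,27)
step 7: (5201, 340)  from 3·(1545,101) + (566,37)
fundamental: x₁=5201, y₁=340  (since 27050401 − 234·115600 = 1)
k=2:  x_2 = 5201·5201+234·340·340 = 54100801,  y_2 = 5201·340+340·5201 = 3536680

5201 340
54100801 3536680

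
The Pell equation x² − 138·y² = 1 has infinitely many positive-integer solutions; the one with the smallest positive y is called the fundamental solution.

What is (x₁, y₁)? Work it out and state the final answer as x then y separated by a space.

d=138: √d = [11; 1,2,1,22] (ℓ=4, even), read p_3/q_3
i=0: a=11 ⇒ p=11, q=1
…
i=2: a=2 ⇒ p=35, q=3
i=3: a=1 ⇒ p=47, q=4
fundamental: x₁=47, y₁=4  (since 2209 − 138·16 = 1)

47 4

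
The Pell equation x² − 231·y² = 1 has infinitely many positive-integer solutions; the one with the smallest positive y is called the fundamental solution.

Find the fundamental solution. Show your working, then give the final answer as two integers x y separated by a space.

76 5

√231 = [15; 5,30, …], period ℓ=2 (even) → k=1
i=0: a=15 ⇒ p=15, q=1
i=1: a=5 ⇒ p=76, q=5
fundamental: x₁=76, y₁=5  (since 5776 − 231·25 = 1)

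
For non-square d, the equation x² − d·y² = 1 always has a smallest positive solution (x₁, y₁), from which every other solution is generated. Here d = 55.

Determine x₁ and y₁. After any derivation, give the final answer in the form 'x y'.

89 12

[7; 2,2,2,14] for √55; ℓ=4 ⇒ convergent index 3
step 0: (7, 1)  from 7·(1,0) + (0,1)
…
step 2: (37, 5)  from 2·(15,2) + (7,1)
step 3: (89, 12)  from 2·(37,5) + (15,2)
→ (89, 12).  Check: 89²=7921, 55·12²=7920, difference 1.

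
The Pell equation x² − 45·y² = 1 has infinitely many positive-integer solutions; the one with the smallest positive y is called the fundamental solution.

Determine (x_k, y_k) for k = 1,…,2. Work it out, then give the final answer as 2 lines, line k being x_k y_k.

[6; 1,2,2,2,1,12] for √45; ℓ=6 ⇒ convergent index 5
k=0  a_k=6  p_k/q_k = 6/1
k=1  a_k=1  p_k/q_k = 7/1
k=2  a_k=2  p_k/q_k = 20/3
…
k=4  a_k=2  p_k/q_k = 114/17
k=5  a_k=1  p_k/q_k = 161/24
fundamental: x₁=161, y₁=24  (since 25921 − 45·576 = 1)
n=2: (161,24)∘(161,24) = (161·161+45·24·24, 161·24+24·161) = (51841,7728)

161 24
51841 7728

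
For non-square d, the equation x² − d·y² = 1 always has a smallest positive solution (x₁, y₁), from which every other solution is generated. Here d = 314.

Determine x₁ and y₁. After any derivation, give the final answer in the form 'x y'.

√314 → a₀=17, period (1,2,1,1,2,1,34); ℓ=7 odd so k=13
i=0: a=17 ⇒ p=17, q=1
…
i=4: a=1 ⇒ p=124, q=7
…
i=7: a=34 ⇒ p=15381, q=868
i=8: a=1 ⇒ p=15824, q=893
…
i=11: a=1 ⇒ p=109882, q=6201
i=12: a=2 ⇒ p=282617, q=15949
i=13: a=1 ⇒ p=392499, q=22150
(x₁, y₁) = (392499, 22150);  392499² − 314·22150² = 1 ✓

392499 22150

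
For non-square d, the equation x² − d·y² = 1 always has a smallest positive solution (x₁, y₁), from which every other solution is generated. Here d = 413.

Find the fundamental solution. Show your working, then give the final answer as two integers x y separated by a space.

[20; 3,9,1,4,1,9,3,40] for √413; ℓ=8 ⇒ convergent index 7
a_0=20:  p_0=20·1+0=20,  q_0=20·0+1=1
a_1=3:  p_1=3·20+1=61,  q_1=3·1+0=3
a_2=9:  p_2=9·61+20=569,  q_2=9·3+1=28
…
a_4=4:  p_4=4·630+569=3089,  q_4=4·31+28=152
a_5=1:  p_5=1·3089+630=3719,  q_5=1·152+31=183
a_6=9:  p_6=9·3719+3089=36560,  q_6=9·183+152=1799
a_7=3:  p_7=3·36560+3719=113399,  q_7=3·1799+183=5580
(x₁, y₁) = (113399, 5580);  113399² − 413·5580² = 1 ✓

113399 5580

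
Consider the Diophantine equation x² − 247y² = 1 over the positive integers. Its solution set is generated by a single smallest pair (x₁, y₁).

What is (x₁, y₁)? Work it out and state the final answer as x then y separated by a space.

85292 5427

√247 → a₀=15, period (1,2,1,1,9,1,9,1,1,2,1,30); ℓ=12 even so k=11
step 0: (15, 1)  from 15·(1,0) + (0,1)
step 1: (16, 1)  from 1·(15,1) + (1,0)
…
step 9: (24203, 1540)  from 1·(12683,807) + (11520,733)
step 10: (61089, 3887)  from 2·(24203,1540) + (12683,807)
step 11: (85292, 5427)  from 1·(61089,3887) + (24203,1540)
→ (85292, 5427).  Check: 85292²=7274725264, 247·5427²=7274725263, difference 1.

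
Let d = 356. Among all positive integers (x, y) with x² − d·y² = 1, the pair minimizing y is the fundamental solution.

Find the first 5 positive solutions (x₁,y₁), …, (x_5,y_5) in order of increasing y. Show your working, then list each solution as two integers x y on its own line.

[18; 1,6,1,1,2,…,6,1,36] for √356; ℓ=14 ⇒ convergent index 13
i=0: a=18 ⇒ p=18, q=1
…
i=3: a=1 ⇒ p=151, q=8
…
i=5: a=2 ⇒ p=717, q=38
…
i=8: a=1 ⇒ p=9717, q=515
…
i=10: a=1 ⇒ p=37868, q=2007
…
i=12: a=6 ⇒ p=433982, q=23001
i=13: a=1 ⇒ p=500001, q=26500
→ (500001, 26500).  Check: 500001²=250001000001, 356·26500²=250001000000, difference 1.
(500001+26500√356)^2 = 500002000001 + 26500053000√356
(500001+26500√356)^3 = 500003000004500001 + 26500106000079500√356
(500001+26500√356)^4 = 500004000010000008000001 + 26500159000265000106000√356
(500001+26500√356)^5 = 500005000017500025000012500001 + 26500212000556500530000132500√356

500001 26500
500002000001 26500053000
500003000004500001 26500106000079500
500004000010000008000001 26500159000265000106000
500005000017500025000012500001 26500212000556500530000132500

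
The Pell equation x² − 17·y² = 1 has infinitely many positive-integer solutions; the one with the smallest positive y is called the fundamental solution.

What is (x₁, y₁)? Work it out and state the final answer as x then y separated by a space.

33 8

[4; 8] for √17; ℓ=1 ⇒ convergent index 1
i=0: a=4 ⇒ p=4, q=1
i=1: a=8 ⇒ p=33, q=8
(x₁, y₁) = (33, 8);  33² − 17·8² = 1 ✓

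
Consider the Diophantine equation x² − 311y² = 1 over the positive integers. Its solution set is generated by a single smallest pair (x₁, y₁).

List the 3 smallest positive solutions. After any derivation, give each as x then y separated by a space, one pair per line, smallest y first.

16883880 957397
570130807708799 32329152120720
19252040283316857636360 1091683049815963029803

√311 = [17; 1,1,1,2,1,…,1,1,34, …], period ℓ=16 (even) → k=15
a_0=17:  p_0=17·1+0=17,  q_0=17·0+1=1
…
a_4=2:  p_4=2·53+35=141,  q_4=2·3+2=8
a_5=1:  p_5=1·141+53=194,  q_5=1·8+3=11
…
a_8=17:  p_8=17·4109+1305=71158,  q_8=17·233+74=4035
a_9=3:  p_9=3·71158+4109=217583,  q_9=3·4035+233=12338
a_10=6:  p_10=6·217583+71158=1376656,  q_10=6·12338+4035=78063
a_11=1:  p_11=1·1376656+217583=1594239,  q_11=1·78063+12338=90401
…
a_13=1:  p_13=1·4565134+1594239=6159373,  q_13=1·258865+90401=349266
a_14=1:  p_14=1·6159373+4565134=10724507,  q_14=1·349266+258865=608131
a_15=1:  p_15=1·10724507+6159373=16883880,  q_15=1·608131+349266=957397
(x₁, y₁) = (16883880, 957397);  16883880² − 311·957397² = 1 ✓
k=2:  x_2 = 16883880·16883880+311·957397·957397 = 570130807708799,  y_2 = 16883880·957397+957397·16883880 = 32329152120720
k=3:  x_3 = 16883880·570130807708799+311·957397·32329152120720 = 19252040283316857636360,  y_3 = 16883880·32329152120720+957397·570130807708799 = 1091683049815963029803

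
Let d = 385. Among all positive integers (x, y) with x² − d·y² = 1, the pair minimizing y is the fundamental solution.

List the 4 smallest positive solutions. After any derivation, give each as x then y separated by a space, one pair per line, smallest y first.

[19; 1,1,1,1,1,…,1,1,38] for √385; ℓ=16 ⇒ convergent index 15
i=0: a=19 ⇒ p=19, q=1
i=1: a=1 ⇒ p=20, q=1
i=2: a=1 ⇒ p=39, q=2
i=3: a=1 ⇒ p=59, q=3
…
i=5: a=1 ⇒ p=157, q=8
i=6: a=3 ⇒ p=569, q=29
i=7: a=1 ⇒ p=726, q=37
…
i=9: a=1 ⇒ p=2747, q=140
…
i=14: a=1 ⇒ p=59551, q=3035
i=15: a=1 ⇒ p=95831, q=4884
fundamental: x₁=95831, y₁=4884  (since 9183580561 − 385·23853456 = 1)
n=2: (95831,4884)∘(95831,4884) = (95831·95831+385·4884·4884, 95831·4884+4884·95831) = (18367161121,936077208)
n=3: (18367161121,936077208)∘(95831,4884) = (95831·18367161121+385·4884·936077208, 95831·936077208+4884·18367161121) = (3520286834677271,179410429834812)
n=4: (3520286834677271,179410429834812)∘(95831,4884) = (95831·3520286834677271+385·4884·179410429834812, 95831·179410429834812+4884·3520286834677271) = (674705215289547953281,34386161802063660336)

95831 4884
18367161121 936077208
3520286834677271 179410429834812
674705215289547953281 34386161802063660336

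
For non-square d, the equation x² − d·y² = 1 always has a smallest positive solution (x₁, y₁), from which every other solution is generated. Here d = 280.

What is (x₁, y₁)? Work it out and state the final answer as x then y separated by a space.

d=280: √d = [16; 1,2,1,2,1,32] (ℓ=6, even), read p_5/q_5
k=0  a_k=16  p_k/q_k = 16/1
k=1  a_k=1  p_k/q_k = 17/1
…
k=3  a_k=1  p_k/q_k = 67/4
k=4  a_k=2  p_k/q_k = 184/11
k=5  a_k=1  p_k/q_k = 251/15
(x₁, y₁) = (251, 15);  251² − 280·15² = 1 ✓

251 15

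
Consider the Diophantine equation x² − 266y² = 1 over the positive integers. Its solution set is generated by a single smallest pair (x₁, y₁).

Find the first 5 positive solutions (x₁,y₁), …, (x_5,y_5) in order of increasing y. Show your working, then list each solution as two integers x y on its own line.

685 42
938449 57540
1285674445 78829758
1761373051201 107996710920
2413079794470925 147955415130642

[16; 3,4,3,32] for √266; ℓ=4 ⇒ convergent index 3
step 0: (16, 1)  from 16·(1,0) + (0,1)
…
step 2: (212, 13)  from 4·(49,3) + (16,1)
step 3: (685, 42)  from 3·(212,13) + (49,3)
fundamental: x₁=685, y₁=42  (since 469225 − 266·1764 = 1)
n=2: (685,42)∘(685,42) = (685·685+266·42·42, 685·42+42·685) = (938449,57540)
n=3: (938449,57540)∘(685,42) = (685·938449+266·42·57540, 685·57540+42·938449) = (1285674445,78829758)
n=4: (1285674445,78829758)∘(685,42) = (685·1285674445+266·42·78829758, 685·78829758+42·1285674445) = (1761373051201,107996710920)
n=5: (1761373051201,107996710920)∘(685,42) = (685·1761373051201+266·42·107996710920, 685·107996710920+42·1761373051201) = (2413079794470925,147955415130642)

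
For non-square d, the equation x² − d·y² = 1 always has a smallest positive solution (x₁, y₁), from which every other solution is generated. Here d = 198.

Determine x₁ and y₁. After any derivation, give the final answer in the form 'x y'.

√198 = [14; 14,28, …], period ℓ=2 (even) → k=1
a_0=14:  p_0=14·1+0=14,  q_0=14·0+1=1
a_1=14:  p_1=14·14+1=197,  q_1=14·1+0=14
fundamental: x₁=197, y₁=14  (since 38809 − 198·196 = 1)

197 14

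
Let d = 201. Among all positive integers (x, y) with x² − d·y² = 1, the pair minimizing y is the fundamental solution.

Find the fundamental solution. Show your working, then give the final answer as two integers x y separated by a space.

d=201: √d = [14; 5,1,1,1,2,…,1,5,28] (ℓ=14, even), read p_13/q_13
k=0  a_k=14  p_k/q_k = 14/1
…
k=9  a_k=2  p_k/q_k = 24768/1747
…
k=12  a_k=1  p_k/q_k = 91402/6447
k=13  a_k=5  p_k/q_k = 515095/36332
→ (515095, 36332).  Check: 515095²=265322859025, 201·36332²=265322859024, difference 1.

515095 36332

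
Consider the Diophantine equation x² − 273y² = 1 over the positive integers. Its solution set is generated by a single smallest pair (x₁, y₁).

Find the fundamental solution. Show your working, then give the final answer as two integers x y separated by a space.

727 44

√273 = [16; 1,1,10,1,1,32, …], period ℓ=6 (even) → k=5
k=0  a_k=16  p_k/q_k = 16/1
k=1  a_k=1  p_k/q_k = 17/1
…
k=3  a_k=10  p_k/q_k = 347/21
k=4  a_k=1  p_k/q_k = 380/23
k=5  a_k=1  p_k/q_k = 727/44
fundamental: x₁=727, y₁=44  (since 528529 − 273·1936 = 1)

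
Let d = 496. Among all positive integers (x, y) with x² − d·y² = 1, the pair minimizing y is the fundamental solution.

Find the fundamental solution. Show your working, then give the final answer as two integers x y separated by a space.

√496 = [22; 3,1,2,4,1,…,1,3,44, …], period ℓ=16 (even) → k=15
i=0: a=22 ⇒ p=22, q=1
i=1: a=3 ⇒ p=67, q=3
i=2: a=1 ⇒ p=89, q=4
i=3: a=2 ⇒ p=245, q=11
…
i=6: a=1 ⇒ p=2383, q=107
…
i=10: a=1 ⇒ p=49709, q=2232
…
i=14: a=1 ⇒ p=1252502, q=56239
i=15: a=3 ⇒ p=4620799, q=207480
→ (4620799, 207480).  Check: 4620799²=21351783398401, 496·207480²=21351783398400, difference 1.

4620799 207480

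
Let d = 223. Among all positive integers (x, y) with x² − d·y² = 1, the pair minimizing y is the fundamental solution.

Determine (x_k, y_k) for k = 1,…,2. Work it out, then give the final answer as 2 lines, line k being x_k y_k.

√223 = [14; 1,13,1,28, …], period ℓ=4 (even) → k=3
k=0  a_k=14  p_k/q_k = 14/1
…
k=2  a_k=13  p_k/q_k = 209/14
k=3  a_k=1  p_k/q_k = 224/15
(x₁, y₁) = (224, 15);  224² − 223·15² = 1 ✓
k=2:  x_2 = 224·224+223·15·15 = 100351,  y_2 = 224·15+15·224 = 6720

224 15
100351 6720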